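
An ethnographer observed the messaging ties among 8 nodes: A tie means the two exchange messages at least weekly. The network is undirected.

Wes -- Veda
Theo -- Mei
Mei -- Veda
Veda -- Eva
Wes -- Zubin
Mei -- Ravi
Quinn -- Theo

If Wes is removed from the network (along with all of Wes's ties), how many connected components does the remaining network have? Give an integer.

Without Wes, the remaining ties split the others into: {Eva, Mei, Quinn, Ravi, Theo, Veda}; {Zubin}.
That's 2 separate components.

2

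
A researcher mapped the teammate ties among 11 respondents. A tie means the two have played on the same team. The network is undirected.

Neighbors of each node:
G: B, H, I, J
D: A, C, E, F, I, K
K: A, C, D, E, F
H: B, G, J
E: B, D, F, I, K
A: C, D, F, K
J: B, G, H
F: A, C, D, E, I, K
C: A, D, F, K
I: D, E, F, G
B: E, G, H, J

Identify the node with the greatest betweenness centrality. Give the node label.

Unnormalized betweenness of each node: A:0, B:183/20, C:0, D:331/60, E:191/15, F:331/60, G:61/10, H:0, I:177/20, J:0, K:32/15.
E has the largest value, 191/15, making it the main broker — the node through which the most shortest paths run.

E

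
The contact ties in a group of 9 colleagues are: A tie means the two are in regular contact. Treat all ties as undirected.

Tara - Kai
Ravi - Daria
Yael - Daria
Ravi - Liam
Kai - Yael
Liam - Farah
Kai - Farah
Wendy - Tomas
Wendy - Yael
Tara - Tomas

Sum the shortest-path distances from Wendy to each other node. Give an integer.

18

Distances from Wendy: Daria:2, Farah:3, Kai:2, Liam:4, Ravi:3, Tara:2, Tomas:1, Yael:1.
Sum = 2 + 3 + 2 + 4 + 3 + 2 + 1 + 1 = 18.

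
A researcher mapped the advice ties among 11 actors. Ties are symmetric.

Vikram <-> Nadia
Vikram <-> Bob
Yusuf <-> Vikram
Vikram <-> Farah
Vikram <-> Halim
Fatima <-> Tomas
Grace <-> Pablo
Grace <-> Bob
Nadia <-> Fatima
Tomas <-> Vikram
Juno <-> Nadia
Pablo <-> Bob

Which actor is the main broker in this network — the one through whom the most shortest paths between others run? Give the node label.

Vikram

Unnormalized betweenness of each node: Bob:16, Farah:0, Fatima:1, Grace:0, Halim:0, Juno:0, Nadia:25/2, Pablo:0, Tomas:7/2, Vikram:37, Yusuf:0.
Vikram has the largest value, 37, making it the main broker — the node through which the most shortest paths run.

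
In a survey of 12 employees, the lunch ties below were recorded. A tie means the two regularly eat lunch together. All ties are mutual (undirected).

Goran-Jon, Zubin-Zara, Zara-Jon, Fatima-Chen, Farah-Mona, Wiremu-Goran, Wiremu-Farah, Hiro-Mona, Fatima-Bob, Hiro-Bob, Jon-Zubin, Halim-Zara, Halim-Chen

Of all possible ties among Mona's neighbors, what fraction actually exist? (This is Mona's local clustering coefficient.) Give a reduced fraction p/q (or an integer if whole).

0

Mona's neighbors: Farah and Hiro (k = 2).
Possible neighbor pairs: C(2,2) = 1. Edges among them: none → e = 0.
Clustering(Mona) = 0/1.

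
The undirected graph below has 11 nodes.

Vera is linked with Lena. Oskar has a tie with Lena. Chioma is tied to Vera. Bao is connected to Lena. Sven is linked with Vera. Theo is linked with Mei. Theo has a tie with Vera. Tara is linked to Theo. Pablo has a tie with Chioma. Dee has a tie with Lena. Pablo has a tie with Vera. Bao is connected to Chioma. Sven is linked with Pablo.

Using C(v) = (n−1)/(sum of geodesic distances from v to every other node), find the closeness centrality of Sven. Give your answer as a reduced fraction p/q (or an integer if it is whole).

10/23

Distances from Sven: Bao:3, Chioma:2, Dee:3, Lena:2, Mei:3, Oskar:3, Pablo:1, Tara:3, Theo:2, Vera:1. Sum = 23.
n = 11, so closeness = 10/23.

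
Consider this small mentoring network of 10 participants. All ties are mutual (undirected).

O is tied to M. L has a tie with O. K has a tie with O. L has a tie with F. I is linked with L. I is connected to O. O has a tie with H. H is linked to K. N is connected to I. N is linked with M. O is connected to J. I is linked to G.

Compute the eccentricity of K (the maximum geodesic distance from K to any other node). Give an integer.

Distances from K: F:3, G:3, H:1, I:2, J:2, L:2, M:2, N:3, O:1.
The largest is 3 (to N, G, and F), so the eccentricity of K is 3.

3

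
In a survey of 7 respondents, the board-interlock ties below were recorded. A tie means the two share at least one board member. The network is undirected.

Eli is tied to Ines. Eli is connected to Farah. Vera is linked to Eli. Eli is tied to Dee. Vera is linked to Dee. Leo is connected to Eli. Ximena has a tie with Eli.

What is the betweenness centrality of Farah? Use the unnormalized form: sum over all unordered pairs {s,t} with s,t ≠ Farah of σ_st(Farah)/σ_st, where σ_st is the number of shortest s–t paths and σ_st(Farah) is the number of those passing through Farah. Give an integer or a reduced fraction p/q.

No shortest path between any pair of other nodes passes through Farah.
Summing the contributions gives betweenness(Farah) = 0.

0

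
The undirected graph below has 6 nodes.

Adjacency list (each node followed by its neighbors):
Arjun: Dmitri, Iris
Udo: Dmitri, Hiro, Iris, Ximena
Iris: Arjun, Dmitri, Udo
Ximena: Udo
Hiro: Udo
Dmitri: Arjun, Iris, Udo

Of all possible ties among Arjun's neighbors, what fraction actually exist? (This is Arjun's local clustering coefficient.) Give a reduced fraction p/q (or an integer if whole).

Arjun's neighbors: Dmitri and Iris (k = 2).
Possible neighbor pairs: C(2,2) = 1. Edges among them: Dmitri–Iris → e = 1.
Clustering(Arjun) = 1/1.

1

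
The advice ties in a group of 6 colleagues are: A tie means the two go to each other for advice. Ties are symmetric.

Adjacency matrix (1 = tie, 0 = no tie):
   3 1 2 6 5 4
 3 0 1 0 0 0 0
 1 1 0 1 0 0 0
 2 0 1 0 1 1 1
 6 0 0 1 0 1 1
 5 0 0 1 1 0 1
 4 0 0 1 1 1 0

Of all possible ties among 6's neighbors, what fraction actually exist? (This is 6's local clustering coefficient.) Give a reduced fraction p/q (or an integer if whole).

1

6's neighbors: 2, 4, and 5 (k = 3).
Possible neighbor pairs: C(3,2) = 3. Edges among them: 2–4, 2–5, 4–5 → e = 3.
Clustering(6) = 3/3 = 1.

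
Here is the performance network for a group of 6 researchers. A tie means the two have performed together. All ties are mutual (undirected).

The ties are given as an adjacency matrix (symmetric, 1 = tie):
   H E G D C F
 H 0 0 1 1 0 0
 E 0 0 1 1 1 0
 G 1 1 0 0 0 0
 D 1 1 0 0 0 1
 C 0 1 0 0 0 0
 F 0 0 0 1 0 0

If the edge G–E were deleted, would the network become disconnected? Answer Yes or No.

Even without that edge, G still reaches E via G – H – D – E, so the network stays connected. Not a bridge.

No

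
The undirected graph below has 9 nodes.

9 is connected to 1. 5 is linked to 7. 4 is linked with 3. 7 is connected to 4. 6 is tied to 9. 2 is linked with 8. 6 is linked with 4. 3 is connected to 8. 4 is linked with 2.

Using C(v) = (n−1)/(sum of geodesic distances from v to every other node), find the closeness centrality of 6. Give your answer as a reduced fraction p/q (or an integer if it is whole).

Distances from 6: 1:2, 2:2, 3:2, 4:1, 5:3, 7:2, 8:3, 9:1. Sum = 16.
n = 9, so closeness = 8/16 = 1/2.

1/2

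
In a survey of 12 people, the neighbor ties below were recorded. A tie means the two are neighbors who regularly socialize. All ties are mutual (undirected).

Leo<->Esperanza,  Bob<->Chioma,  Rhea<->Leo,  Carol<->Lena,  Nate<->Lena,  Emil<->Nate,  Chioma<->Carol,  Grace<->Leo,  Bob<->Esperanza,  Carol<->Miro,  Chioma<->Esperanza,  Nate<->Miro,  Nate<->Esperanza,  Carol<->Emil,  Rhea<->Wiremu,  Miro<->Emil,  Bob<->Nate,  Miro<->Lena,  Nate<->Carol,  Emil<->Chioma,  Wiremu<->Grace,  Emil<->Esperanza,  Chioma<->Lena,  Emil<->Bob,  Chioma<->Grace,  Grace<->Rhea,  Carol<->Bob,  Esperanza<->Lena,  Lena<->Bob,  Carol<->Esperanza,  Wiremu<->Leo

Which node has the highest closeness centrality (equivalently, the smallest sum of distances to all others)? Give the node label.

Esperanza

Farness (sum of distances to all others) for each node — Bob:18, Carol:17, Chioma:16, Emil:18, Esperanza:15, Grace:20, Lena:18, Leo:19, Miro:24, Nate:19, Rhea:26, Wiremu:26.
The smallest farness is 15, for Esperanza, so Esperanza has the highest closeness.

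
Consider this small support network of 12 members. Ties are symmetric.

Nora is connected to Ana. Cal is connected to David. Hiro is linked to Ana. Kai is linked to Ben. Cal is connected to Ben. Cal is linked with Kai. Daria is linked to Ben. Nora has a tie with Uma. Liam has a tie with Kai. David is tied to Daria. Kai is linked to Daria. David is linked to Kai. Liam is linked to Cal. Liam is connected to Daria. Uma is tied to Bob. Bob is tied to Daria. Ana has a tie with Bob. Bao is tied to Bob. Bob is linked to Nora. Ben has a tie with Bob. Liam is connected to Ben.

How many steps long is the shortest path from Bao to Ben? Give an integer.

2

One shortest route is Bao – Bob – Ben, which uses 2 edges, and Bao and Ben are not directly tied, so nothing shorter exists. So d(Bao,Ben) = 2.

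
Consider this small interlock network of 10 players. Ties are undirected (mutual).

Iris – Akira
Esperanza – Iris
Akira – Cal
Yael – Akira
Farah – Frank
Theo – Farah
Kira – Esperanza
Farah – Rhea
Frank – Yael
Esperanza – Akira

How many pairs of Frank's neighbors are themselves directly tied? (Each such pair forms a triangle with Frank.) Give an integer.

Frank's neighbors are Farah and Yael, but none of them are tied to each other, so no triangle contains Frank.

0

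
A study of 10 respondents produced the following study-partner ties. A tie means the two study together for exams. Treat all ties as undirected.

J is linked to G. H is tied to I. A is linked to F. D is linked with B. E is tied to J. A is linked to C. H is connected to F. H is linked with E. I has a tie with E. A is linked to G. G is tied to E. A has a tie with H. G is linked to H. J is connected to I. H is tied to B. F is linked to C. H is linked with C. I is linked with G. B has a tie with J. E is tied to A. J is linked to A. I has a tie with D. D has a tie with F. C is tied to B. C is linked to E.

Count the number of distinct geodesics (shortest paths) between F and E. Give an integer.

The shortest distance is 2. The length-2 paths are: F–A–E; F–C–E; F–H–E.
That gives 3 distinct shortest paths.

3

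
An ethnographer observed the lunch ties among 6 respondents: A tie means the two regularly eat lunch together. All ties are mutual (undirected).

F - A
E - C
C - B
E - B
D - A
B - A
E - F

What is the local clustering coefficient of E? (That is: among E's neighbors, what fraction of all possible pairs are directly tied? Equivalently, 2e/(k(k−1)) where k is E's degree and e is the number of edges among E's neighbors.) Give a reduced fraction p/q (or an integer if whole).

E's neighbors: B, C, and F (k = 3).
Possible neighbor pairs: C(3,2) = 3. Edges among them: B–C → e = 1.
Clustering(E) = 1/3.

1/3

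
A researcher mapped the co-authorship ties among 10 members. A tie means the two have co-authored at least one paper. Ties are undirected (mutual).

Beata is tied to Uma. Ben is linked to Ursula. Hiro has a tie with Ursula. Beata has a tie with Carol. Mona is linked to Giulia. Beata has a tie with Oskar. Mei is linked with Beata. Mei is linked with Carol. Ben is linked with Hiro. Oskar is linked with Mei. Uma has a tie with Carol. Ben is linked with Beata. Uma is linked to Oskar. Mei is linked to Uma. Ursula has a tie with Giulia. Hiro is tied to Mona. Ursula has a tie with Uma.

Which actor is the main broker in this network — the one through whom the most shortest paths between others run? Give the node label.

Unnormalized betweenness of each node: Beata:19/3, Ben:11/2, Carol:0, Giulia:2, Hiro:5, Mei:1/3, Mona:1/2, Oskar:0, Uma:65/6, Ursula:25/2.
Ursula has the largest value, 25/2, making it the main broker — the node through which the most shortest paths run.

Ursula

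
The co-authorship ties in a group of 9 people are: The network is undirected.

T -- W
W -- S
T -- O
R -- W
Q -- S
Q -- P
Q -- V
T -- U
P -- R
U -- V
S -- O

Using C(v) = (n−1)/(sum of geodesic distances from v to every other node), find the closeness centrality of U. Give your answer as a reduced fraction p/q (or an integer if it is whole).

8/17

Distances from U: O:2, P:3, Q:2, R:3, S:3, T:1, V:1, W:2. Sum = 17.
n = 9, so closeness = 8/17.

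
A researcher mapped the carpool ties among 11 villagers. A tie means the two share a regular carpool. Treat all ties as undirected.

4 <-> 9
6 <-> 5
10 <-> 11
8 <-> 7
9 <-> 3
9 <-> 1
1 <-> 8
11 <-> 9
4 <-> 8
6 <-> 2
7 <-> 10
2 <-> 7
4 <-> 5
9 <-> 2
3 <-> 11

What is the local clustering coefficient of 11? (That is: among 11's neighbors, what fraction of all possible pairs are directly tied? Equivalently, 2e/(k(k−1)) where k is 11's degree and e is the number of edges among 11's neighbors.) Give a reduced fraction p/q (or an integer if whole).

1/3

11's neighbors: 3, 9, and 10 (k = 3).
Possible neighbor pairs: C(3,2) = 3. Edges among them: 3–9 → e = 1.
Clustering(11) = 1/3.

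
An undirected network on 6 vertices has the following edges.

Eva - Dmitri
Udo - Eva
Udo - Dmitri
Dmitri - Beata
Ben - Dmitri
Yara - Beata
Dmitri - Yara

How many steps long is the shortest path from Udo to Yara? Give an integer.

2

One shortest route is Udo – Dmitri – Yara, which uses 2 edges, and Udo and Yara are not directly tied, so nothing shorter exists. So d(Udo,Yara) = 2.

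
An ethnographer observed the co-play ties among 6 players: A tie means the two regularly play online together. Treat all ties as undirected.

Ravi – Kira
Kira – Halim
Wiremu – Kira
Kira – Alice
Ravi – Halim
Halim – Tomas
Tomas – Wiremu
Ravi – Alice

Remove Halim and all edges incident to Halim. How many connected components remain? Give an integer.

1

Halim's neighbors (Kira, Ravi, and Tomas) remain reachable from one another through other ties, so the rest of the network stays in one piece.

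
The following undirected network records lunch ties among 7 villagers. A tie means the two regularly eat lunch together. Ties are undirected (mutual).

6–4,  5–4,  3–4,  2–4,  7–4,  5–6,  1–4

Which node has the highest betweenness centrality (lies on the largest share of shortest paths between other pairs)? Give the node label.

Unnormalized betweenness of each node: 1:0, 2:0, 3:0, 4:14, 5:0, 6:0, 7:0.
4 has the largest value, 14, making it the main broker — the node through which the most shortest paths run.

4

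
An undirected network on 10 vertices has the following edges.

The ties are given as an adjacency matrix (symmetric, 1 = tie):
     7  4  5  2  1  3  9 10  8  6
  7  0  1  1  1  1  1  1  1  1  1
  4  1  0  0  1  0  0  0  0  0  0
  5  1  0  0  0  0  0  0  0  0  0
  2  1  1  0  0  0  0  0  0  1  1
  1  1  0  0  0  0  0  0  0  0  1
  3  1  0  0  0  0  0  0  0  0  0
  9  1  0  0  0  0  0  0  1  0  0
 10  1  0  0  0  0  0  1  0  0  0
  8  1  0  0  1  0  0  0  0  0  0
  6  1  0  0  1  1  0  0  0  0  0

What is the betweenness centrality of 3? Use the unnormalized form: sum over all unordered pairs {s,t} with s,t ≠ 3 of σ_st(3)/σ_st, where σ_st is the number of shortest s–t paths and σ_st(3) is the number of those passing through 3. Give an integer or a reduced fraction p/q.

No shortest path between any pair of other nodes passes through 3.
Summing the contributions gives betweenness(3) = 0.

0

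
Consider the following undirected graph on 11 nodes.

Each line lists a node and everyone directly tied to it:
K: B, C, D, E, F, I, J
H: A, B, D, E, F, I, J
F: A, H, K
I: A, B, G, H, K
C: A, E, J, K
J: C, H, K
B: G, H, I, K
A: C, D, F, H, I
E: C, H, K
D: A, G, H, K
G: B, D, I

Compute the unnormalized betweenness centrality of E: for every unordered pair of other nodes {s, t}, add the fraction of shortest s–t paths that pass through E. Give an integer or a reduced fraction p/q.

1/2

Pairs whose geodesics pass through E — H–C: 1/3; H–K: 1/6.
All other pairs contribute 0.
Summing the contributions gives betweenness(E) = 1/2.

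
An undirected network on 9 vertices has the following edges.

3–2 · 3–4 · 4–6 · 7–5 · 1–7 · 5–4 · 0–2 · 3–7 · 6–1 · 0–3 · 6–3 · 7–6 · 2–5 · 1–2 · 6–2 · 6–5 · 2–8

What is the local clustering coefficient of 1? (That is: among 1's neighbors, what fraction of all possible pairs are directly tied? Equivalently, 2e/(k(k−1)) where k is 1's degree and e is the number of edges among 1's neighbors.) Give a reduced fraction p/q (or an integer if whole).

1's neighbors: 2, 6, and 7 (k = 3).
Possible neighbor pairs: C(3,2) = 3. Edges among them: 2–6, 6–7 → e = 2.
Clustering(1) = 2/3.

2/3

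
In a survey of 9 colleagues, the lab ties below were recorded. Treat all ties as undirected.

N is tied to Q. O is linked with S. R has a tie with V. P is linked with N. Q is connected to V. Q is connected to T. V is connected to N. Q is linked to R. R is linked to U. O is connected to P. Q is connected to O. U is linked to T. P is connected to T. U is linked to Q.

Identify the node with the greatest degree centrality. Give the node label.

Q

Degrees — N:3, O:3, P:3, Q:6, R:3, S:1, T:3, U:3, V:3.
The maximum is 6, attained only by Q.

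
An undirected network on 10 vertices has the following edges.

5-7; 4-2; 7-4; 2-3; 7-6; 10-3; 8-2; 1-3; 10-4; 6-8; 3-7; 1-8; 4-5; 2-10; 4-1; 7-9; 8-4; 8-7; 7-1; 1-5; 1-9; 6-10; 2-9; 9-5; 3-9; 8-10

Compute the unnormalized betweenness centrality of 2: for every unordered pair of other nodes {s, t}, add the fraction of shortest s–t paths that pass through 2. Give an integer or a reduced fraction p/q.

Pairs whose geodesics pass through 2 — 8–9: 1/3; 8–3: 1/4; 4–9: 1/4; 4–3: 1/4; 10–9: 1/2.
All other pairs contribute 0.
Summing the contributions gives betweenness(2) = 19/12.

19/12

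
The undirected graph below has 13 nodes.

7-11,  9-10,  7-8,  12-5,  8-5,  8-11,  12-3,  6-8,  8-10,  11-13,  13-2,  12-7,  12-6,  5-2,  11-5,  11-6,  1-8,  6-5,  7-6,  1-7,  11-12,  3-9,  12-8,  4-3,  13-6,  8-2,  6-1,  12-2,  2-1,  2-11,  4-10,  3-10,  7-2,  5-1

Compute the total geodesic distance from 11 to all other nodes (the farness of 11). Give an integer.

19

Distances from 11: 1:2, 2:1, 3:2, 4:3, 5:1, 6:1, 7:1, 8:1, 9:3, 10:2, 12:1, 13:1.
Sum = 2 + 1 + 2 + 3 + 1 + 1 + 1 + 1 + 3 + 2 + 1 + 1 = 19.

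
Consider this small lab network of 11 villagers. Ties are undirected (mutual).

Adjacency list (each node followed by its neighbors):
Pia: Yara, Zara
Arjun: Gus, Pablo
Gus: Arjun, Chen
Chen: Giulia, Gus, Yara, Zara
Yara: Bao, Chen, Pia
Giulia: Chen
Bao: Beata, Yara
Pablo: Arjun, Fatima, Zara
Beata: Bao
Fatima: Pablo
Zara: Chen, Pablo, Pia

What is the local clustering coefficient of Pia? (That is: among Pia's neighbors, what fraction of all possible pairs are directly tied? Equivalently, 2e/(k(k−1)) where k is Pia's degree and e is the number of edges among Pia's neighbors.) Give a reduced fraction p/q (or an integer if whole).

Pia's neighbors: Yara and Zara (k = 2).
Possible neighbor pairs: C(2,2) = 1. Edges among them: none → e = 0.
Clustering(Pia) = 0/1.

0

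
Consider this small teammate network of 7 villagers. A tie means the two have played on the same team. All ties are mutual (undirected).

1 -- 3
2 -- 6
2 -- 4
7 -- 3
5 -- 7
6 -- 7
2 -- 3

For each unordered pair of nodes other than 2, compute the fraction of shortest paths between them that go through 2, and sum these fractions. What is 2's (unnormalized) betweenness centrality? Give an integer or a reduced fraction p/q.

6

Pairs whose geodesics pass through 2 — 3–4: 1; 3–6: 1/2; 7–4: 2/2; 1–4: 1; 1–6: 1/2; 4–6: 1; 4–5: 2/2.
All other pairs contribute 0.
Summing the contributions gives betweenness(2) = 6.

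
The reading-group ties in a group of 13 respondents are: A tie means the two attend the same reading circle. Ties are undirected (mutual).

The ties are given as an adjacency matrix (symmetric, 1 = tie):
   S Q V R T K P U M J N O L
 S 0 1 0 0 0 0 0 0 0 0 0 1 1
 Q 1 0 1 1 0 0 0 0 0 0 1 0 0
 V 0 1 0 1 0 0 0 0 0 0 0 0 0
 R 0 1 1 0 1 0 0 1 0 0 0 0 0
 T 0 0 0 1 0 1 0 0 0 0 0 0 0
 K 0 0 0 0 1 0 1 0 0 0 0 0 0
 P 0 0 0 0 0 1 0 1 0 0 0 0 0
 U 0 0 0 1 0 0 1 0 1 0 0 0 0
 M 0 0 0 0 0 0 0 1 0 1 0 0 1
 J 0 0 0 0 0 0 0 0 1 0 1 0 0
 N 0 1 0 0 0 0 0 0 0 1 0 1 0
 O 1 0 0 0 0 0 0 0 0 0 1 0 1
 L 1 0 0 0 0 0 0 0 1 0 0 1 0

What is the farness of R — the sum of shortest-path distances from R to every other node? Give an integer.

Distances from R: J:3, K:2, L:3, M:2, N:2, O:3, P:2, Q:1, S:2, T:1, U:1, V:1.
Sum = 3 + 2 + 3 + 2 + 2 + 3 + 2 + 1 + 2 + 1 + 1 + 1 = 23.

23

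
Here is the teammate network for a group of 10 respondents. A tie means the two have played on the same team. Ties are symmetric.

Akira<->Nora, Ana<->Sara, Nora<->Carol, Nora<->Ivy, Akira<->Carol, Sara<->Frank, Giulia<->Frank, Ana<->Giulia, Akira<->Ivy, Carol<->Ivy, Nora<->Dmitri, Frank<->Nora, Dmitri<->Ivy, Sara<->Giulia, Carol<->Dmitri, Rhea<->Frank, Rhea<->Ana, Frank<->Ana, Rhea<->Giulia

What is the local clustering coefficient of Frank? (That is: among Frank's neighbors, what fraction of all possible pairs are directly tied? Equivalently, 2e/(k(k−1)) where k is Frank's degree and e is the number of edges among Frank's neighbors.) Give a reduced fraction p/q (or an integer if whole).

1/2

Frank's neighbors: Ana, Giulia, Nora, Rhea, and Sara (k = 5).
Possible neighbor pairs: C(5,2) = 10. Edges among them: Ana–Giulia, Ana–Rhea, Ana–Sara, Giulia–Rhea, Giulia–Sara → e = 5.
Clustering(Frank) = 5/10 = 1/2.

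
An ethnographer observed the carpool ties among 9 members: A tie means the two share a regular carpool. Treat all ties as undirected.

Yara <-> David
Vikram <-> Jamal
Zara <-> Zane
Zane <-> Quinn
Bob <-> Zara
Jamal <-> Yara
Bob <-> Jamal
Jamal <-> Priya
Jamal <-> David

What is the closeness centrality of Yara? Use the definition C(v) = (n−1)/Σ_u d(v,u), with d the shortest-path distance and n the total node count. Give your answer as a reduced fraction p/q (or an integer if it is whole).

Distances from Yara: Bob:2, David:1, Jamal:1, Priya:2, Quinn:5, Vikram:2, Zane:4, Zara:3. Sum = 20.
n = 9, so closeness = 8/20 = 2/5.

2/5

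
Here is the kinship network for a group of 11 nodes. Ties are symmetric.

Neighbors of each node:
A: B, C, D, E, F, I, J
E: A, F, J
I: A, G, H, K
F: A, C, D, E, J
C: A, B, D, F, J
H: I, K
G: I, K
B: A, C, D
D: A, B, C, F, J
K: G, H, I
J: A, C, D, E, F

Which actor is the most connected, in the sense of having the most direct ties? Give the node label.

Degrees — A:7, B:3, C:5, D:5, E:3, F:5, G:2, H:2, I:4, J:5, K:3.
The maximum is 7, attained only by A.

A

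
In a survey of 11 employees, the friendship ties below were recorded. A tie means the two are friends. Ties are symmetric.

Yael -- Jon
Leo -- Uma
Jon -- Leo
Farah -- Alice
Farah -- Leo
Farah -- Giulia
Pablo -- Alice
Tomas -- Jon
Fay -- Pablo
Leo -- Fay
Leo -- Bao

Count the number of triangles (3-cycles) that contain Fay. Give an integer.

0

Fay's neighbors are Leo and Pablo, but none of them are tied to each other, so no triangle contains Fay.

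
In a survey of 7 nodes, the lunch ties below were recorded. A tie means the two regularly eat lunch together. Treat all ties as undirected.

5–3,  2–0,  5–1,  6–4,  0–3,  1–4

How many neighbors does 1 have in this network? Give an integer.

2

1 is directly tied to 4 and 5. That is 2 neighbors, so the degree of 1 is 2.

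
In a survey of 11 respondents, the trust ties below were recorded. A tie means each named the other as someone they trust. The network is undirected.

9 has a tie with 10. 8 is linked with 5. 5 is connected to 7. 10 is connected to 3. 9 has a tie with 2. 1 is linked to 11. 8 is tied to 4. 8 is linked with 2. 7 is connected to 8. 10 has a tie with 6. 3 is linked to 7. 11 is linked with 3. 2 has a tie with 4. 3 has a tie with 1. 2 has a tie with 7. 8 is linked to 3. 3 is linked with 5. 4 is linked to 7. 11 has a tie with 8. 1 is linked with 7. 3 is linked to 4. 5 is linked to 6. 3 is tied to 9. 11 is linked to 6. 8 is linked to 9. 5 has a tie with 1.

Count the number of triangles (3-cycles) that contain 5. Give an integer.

5's neighbors: 1, 3, 6, 7, and 8.
Neighbor pairs that are themselves tied: 5–1–3; 5–1–7; 5–3–7; 5–3–8; 5–7–8. Each forms one triangle with 5, for 5 in total.

5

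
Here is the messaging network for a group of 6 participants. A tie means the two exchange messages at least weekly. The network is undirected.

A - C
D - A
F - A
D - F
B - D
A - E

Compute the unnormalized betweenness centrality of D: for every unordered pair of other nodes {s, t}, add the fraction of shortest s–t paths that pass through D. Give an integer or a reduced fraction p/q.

4

Pairs whose geodesics pass through D — F–B: 1; B–A: 1; B–C: 1; B–E: 1.
All other pairs contribute 0.
Summing the contributions gives betweenness(D) = 4.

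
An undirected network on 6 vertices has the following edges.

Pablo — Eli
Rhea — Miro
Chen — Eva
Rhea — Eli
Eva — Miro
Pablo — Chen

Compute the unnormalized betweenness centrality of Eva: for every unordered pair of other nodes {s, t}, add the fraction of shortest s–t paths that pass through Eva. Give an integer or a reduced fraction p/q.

Pairs whose geodesics pass through Eva — Pablo–Miro: 1/2; Rhea–Chen: 1/2; Miro–Chen: 1.
All other pairs contribute 0.
Summing the contributions gives betweenness(Eva) = 2.

2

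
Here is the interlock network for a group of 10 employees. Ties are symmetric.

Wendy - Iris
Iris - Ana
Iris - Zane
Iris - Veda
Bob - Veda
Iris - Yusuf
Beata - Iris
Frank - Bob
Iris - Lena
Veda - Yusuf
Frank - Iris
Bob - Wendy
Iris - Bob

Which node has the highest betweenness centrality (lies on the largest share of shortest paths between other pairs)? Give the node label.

Iris

Unnormalized betweenness of each node: Ana:0, Beata:0, Bob:3/2, Frank:0, Iris:30, Lena:0, Veda:1/2, Wendy:0, Yusuf:0, Zane:0.
Iris has the largest value, 30, making it the main broker — the node through which the most shortest paths run.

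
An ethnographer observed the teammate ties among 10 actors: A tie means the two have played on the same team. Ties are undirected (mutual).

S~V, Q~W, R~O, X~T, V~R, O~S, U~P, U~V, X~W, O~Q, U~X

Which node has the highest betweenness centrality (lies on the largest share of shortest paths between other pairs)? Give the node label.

Unnormalized betweenness of each node: O:11/2, P:0, Q:5, R:2, S:2, T:0, U:15, V:21/2, W:6, X:13.
U has the largest value, 15, making it the main broker — the node through which the most shortest paths run.

U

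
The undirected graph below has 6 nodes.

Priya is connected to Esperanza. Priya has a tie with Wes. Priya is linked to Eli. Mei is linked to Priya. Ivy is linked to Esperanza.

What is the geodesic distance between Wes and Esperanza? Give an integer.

One shortest route is Wes – Priya – Esperanza, which uses 2 edges, and Wes and Esperanza are not directly tied, so nothing shorter exists. So d(Wes,Esperanza) = 2.

2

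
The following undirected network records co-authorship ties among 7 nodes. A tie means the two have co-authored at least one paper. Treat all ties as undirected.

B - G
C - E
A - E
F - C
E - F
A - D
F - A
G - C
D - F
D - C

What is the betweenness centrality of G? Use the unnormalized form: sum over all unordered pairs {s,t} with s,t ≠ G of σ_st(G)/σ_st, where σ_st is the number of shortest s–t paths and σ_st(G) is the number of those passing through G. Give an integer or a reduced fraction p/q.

5

Pairs whose geodesics pass through G — D–B: 1; C–B: 1; F–B: 1; A–B: 3/3; E–B: 1.
All other pairs contribute 0.
Summing the contributions gives betweenness(G) = 5.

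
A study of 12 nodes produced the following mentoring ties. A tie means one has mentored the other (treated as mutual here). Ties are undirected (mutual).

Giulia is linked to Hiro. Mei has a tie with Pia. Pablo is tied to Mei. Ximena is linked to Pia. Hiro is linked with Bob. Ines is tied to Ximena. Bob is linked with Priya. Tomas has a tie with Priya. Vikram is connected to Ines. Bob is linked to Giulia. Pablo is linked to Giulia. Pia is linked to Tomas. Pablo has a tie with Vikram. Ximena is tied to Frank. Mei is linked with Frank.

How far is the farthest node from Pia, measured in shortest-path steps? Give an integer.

Distances from Pia: Bob:3, Frank:2, Giulia:3, Hiro:4, Ines:2, Mei:1, Pablo:2, Priya:2, Tomas:1, Vikram:3, Ximena:1.
The largest is 4 (to Hiro), so the eccentricity of Pia is 4.

4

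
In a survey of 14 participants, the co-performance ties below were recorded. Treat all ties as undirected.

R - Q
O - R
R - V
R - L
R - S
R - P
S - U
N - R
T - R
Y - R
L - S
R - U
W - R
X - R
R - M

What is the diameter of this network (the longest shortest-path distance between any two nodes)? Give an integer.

Eccentricity of each node (its greatest distance to any other): L:2, M:2, N:2, O:2, P:2, Q:2, R:1, S:2, T:2, U:2, V:2, W:2, X:2, Y:2.
The maximum eccentricity is 2, realized for instance by the pair U–V via U – R – V. So the diameter is 2.

2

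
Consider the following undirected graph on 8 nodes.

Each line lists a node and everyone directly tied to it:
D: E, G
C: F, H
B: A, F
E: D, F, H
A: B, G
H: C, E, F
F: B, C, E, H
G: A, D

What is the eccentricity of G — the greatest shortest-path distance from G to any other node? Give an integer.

4

Distances from G: A:1, B:2, C:4, D:1, E:2, F:3, H:3.
The largest is 4 (to C), so the eccentricity of G is 4.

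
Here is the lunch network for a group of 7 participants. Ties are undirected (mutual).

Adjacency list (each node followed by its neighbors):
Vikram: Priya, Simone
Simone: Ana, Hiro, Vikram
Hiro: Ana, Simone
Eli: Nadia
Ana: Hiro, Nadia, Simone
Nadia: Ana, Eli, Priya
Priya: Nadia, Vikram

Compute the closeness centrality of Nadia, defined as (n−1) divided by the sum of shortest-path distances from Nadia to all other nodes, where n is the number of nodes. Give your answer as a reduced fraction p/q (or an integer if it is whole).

Distances from Nadia: Ana:1, Eli:1, Hiro:2, Priya:1, Simone:2, Vikram:2. Sum = 9.
n = 7, so closeness = 6/9 = 2/3.

2/3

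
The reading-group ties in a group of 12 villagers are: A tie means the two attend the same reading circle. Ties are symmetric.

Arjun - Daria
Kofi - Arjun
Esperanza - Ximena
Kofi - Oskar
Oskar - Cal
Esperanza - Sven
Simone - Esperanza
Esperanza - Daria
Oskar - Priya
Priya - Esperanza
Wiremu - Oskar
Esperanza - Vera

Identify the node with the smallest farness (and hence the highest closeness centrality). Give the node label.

Esperanza

Farness (sum of distances to all others) for each node — Arjun:27, Cal:33, Daria:25, Esperanza:19, Kofi:29, Oskar:23, Priya:21, Simone:29, Sven:29, Vera:29, Wiremu:33, Ximena:29.
The smallest farness is 19, for Esperanza, so Esperanza has the highest closeness.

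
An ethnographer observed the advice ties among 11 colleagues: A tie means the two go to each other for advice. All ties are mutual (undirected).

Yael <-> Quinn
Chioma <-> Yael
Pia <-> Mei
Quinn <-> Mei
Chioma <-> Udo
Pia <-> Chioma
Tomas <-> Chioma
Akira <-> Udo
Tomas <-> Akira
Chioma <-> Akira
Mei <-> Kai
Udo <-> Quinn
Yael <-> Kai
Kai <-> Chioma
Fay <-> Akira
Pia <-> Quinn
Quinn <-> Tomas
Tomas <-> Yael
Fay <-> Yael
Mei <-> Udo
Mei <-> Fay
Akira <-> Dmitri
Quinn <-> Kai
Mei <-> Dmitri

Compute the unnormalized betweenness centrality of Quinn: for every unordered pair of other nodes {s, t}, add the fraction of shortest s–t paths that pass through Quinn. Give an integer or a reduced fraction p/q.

Pairs whose geodesics pass through Quinn — Udo–Tomas: 1/3; Udo–Yael: 1/2; Udo–Pia: 1/3; Udo–Kai: 1/3; Tomas–Pia: 1/2; Tomas–Kai: 1/3; Tomas–Mei: 1; Yael–Pia: 1/2; Yael–Dmitri: 1/6; Yael–Mei: 1/3; Pia–Kai: 1/3.
All other pairs contribute 0.
Summing the contributions gives betweenness(Quinn) = 14/3.

14/3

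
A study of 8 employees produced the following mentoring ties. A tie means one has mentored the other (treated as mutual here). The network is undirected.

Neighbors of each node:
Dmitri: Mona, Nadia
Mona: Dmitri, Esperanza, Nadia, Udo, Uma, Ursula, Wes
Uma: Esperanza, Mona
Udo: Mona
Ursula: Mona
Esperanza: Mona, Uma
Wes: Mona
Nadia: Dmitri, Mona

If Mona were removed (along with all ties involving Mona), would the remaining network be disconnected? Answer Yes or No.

Yes

Removing Mona leaves {Esperanza and Uma} with no path to {Wes}, so the network splits into 5 components. Mona is a cut vertex.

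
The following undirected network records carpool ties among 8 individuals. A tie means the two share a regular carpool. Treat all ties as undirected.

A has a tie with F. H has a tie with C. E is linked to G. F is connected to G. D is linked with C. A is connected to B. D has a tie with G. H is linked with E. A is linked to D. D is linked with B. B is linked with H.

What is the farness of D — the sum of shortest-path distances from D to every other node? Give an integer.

10

Distances from D: A:1, B:1, C:1, E:2, F:2, G:1, H:2.
Sum = 1 + 1 + 1 + 2 + 2 + 1 + 2 = 10.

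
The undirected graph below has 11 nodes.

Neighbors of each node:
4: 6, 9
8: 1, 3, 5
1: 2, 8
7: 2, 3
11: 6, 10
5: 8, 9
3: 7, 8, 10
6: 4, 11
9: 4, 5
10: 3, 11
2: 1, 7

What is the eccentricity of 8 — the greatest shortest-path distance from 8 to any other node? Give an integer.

Distances from 8: 1:1, 2:2, 3:1, 4:3, 5:1, 6:4, 7:2, 9:2, 10:2, 11:3.
The largest is 4 (to 6), so the eccentricity of 8 is 4.

4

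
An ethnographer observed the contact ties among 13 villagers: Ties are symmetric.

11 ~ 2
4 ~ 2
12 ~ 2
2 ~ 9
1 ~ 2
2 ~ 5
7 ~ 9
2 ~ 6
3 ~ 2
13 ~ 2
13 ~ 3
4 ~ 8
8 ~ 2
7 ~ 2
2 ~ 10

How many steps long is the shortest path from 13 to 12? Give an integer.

One shortest route is 13 – 2 – 12, which uses 2 edges, and 13 and 12 are not directly tied, so nothing shorter exists. So d(13,12) = 2.

2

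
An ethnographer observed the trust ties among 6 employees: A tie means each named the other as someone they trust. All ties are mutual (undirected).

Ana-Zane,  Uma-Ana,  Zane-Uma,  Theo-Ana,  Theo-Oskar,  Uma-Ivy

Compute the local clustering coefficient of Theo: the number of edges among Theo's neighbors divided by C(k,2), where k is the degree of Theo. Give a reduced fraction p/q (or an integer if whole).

Theo's neighbors: Ana and Oskar (k = 2).
Possible neighbor pairs: C(2,2) = 1. Edges among them: none → e = 0.
Clustering(Theo) = 0/1.

0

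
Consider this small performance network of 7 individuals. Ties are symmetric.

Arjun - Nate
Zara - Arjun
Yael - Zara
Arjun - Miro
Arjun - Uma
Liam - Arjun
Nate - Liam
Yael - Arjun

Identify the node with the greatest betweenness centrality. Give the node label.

Unnormalized betweenness of each node: Arjun:13, Liam:0, Miro:0, Nate:0, Uma:0, Yael:0, Zara:0.
Arjun has the largest value, 13, making it the main broker — the node through which the most shortest paths run.

Arjun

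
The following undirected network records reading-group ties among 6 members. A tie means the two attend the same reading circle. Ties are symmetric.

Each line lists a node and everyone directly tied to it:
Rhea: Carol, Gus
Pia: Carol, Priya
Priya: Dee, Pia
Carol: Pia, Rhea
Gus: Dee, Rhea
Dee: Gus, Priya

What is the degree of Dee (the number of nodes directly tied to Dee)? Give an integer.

Dee is directly tied to Gus and Priya. That is 2 neighbors, so the degree of Dee is 2.

2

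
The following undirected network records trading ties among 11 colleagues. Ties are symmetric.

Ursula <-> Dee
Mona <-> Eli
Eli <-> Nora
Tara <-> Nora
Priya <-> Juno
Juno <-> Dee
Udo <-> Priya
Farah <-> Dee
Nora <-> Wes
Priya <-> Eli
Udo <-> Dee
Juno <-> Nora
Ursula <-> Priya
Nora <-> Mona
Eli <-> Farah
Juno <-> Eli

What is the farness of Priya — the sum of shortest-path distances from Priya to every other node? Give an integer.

Distances from Priya: Dee:2, Eli:1, Farah:2, Juno:1, Mona:2, Nora:2, Tara:3, Udo:1, Ursula:1, Wes:3.
Sum = 2 + 1 + 2 + 1 + 2 + 2 + 3 + 1 + 1 + 3 = 18.

18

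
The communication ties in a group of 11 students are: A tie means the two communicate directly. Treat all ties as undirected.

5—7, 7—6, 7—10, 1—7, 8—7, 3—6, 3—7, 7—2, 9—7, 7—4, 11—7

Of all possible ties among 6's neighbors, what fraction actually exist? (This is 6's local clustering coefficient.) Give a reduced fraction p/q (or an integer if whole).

6's neighbors: 3 and 7 (k = 2).
Possible neighbor pairs: C(2,2) = 1. Edges among them: 3–7 → e = 1.
Clustering(6) = 1/1.

1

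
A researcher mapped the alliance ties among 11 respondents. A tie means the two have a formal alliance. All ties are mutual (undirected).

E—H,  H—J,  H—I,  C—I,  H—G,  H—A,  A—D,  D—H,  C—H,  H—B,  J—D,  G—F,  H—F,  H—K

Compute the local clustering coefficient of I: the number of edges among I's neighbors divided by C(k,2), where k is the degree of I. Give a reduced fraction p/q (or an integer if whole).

1

I's neighbors: C and H (k = 2).
Possible neighbor pairs: C(2,2) = 1. Edges among them: C–H → e = 1.
Clustering(I) = 1/1.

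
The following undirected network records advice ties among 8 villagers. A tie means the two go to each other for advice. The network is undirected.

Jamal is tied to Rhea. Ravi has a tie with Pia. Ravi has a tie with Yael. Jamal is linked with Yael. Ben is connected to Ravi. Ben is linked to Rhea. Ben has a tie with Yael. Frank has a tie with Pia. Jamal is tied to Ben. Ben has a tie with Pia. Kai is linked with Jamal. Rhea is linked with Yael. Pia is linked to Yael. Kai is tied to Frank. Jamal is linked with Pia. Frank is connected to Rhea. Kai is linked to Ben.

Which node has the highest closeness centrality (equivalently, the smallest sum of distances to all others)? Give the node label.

Farness (sum of distances to all others) for each node — Ben:8, Frank:11, Jamal:9, Kai:11, Pia:9, Ravi:11, Rhea:10, Yael:9.
The smallest farness is 8, for Ben, so Ben has the highest closeness.

Ben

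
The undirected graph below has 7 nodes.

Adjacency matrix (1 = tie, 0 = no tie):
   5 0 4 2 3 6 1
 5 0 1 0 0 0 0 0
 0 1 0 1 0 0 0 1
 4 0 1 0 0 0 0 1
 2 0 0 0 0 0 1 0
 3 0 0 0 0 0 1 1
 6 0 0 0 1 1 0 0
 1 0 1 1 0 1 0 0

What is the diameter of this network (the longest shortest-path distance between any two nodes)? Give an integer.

5

Eccentricity of each node (its greatest distance to any other): 0:4, 1:3, 2:5, 3:3, 4:4, 5:5, 6:4.
The maximum eccentricity is 5, realized for instance by the pair 5–2 via 5 – 0 – 1 – 3 – 6 – 2. So the diameter is 5.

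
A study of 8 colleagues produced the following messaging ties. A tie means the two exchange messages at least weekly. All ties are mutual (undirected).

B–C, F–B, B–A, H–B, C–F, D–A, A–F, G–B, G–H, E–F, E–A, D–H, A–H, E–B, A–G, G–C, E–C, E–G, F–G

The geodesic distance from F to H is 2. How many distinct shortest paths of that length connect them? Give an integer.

The shortest distance is 2. The length-2 paths are: F–A–H; F–G–H; F–B–H.
That gives 3 distinct shortest paths.

3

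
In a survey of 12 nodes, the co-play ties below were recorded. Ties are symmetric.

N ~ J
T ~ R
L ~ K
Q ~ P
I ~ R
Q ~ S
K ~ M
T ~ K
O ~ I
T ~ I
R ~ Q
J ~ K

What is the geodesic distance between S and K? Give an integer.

4

One shortest route is S – Q – R – T – K, which uses 4 edges, and at distance 3 from S we only reach {I, T}, which does not include K. So d(S,K) = 4.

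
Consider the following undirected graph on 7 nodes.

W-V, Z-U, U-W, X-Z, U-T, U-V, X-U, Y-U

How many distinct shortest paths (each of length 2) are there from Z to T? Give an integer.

1

The shortest distance is 2, and the only length-2 path is Z–U–T. So there is exactly 1 shortest path.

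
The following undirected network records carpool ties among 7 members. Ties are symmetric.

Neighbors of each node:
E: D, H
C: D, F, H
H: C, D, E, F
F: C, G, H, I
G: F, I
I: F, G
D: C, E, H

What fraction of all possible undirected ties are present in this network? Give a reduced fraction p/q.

There are 10 edges and 7 nodes, so the maximum possible is C(7,2) = 21.
Density = 10/21.

10/21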